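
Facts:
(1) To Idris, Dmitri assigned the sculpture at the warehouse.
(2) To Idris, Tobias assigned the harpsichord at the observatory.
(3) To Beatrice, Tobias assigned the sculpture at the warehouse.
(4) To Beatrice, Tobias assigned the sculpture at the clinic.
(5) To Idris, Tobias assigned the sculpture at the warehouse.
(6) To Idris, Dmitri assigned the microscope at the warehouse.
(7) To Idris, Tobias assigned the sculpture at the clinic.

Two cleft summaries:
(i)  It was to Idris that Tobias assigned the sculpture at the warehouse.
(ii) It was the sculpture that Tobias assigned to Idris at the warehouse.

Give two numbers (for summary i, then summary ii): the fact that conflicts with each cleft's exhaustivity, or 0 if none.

3, 0

(i): focus "Idris". Looking for Tobias as agent and the sculpture as thing and at the warehouse as setting with some other recipient — fact (3) has Beatrice there. Refuted.
(ii): focus "the sculpture". No fact shares Tobias as agent and Idris as recipient and at the warehouse as setting with a different thing. 0.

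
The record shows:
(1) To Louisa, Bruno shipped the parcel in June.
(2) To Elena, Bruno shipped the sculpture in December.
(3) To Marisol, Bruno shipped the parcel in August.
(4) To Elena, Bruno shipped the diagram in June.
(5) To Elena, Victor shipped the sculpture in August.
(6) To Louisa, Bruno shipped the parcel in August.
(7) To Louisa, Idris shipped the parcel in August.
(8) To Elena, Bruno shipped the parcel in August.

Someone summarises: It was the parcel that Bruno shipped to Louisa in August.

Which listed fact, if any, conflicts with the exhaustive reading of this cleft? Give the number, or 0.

Focus of the cleft: "the parcel" (the thing). Presupposed background: Bruno as agent and Louisa as recipient and in August as setting.
Exhaustivity: the parcel is the only thing satisfying that background.
No listed fact matches the background with a different thing. Exhaustivity holds.

0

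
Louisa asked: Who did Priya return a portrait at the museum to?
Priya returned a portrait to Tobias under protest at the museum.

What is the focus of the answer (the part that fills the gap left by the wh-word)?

to Tobias

The wh-word "who" asks about the recipient.
In the answer, "Priya", "a portrait" and "at the museum" are given — repeated from the question.
"under protest" is also new, but it specifies the manner, which is not what the question asks about — so it is not the focus.
The constituent filling the recipient gap is "to Tobias"; that is the focus.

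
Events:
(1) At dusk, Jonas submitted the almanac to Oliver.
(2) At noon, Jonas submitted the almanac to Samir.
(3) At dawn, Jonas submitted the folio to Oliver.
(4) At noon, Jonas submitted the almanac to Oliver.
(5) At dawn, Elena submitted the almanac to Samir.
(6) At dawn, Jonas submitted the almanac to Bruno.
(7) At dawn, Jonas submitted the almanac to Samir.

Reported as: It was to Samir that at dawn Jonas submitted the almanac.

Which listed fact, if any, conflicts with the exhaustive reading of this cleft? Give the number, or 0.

The cleft puts "Samir" in focus and presupposes the open proposition with Jonas as agent and the almanac as thing and at dawn as setting.
Exhaustivity: Samir is the only recipient satisfying that background.
But fact (6) also has Jonas as agent and the almanac as thing and at dawn as setting, with recipient = Bruno — so the exhaustive reading fails.

6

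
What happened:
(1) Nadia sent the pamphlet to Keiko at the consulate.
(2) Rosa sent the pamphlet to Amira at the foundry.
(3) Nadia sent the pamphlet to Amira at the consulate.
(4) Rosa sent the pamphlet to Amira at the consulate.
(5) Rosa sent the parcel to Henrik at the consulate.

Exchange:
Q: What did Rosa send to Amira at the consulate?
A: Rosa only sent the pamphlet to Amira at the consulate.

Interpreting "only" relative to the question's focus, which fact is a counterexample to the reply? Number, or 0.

0

Answering "What did ...?" puts focus on the thing — here, "the pamphlet".
"Only" then excludes alternative things while the background — Rosa as agent and Amira as recipient and at the consulate as setting — is held fixed.
No listed fact shares that background with another thing. Nothing contradicts the reply.
(Fact (2) would refute a reading with focus on the setting — but that is not what the question asks.)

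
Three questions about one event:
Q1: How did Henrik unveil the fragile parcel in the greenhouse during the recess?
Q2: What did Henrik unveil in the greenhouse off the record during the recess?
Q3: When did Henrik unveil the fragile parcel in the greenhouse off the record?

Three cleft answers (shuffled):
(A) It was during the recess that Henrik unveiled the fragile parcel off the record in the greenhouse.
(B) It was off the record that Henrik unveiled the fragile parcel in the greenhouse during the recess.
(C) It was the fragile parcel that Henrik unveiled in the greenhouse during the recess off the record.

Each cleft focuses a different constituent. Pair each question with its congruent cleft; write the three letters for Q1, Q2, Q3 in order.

Q1 asks about the manner; cleft (B) focuses "off the record", which is the manner — so Q1 → B.
Q2 asks about the direct object; cleft (C) focuses "the fragile parcel", which is the direct object — so Q2 → C.
Q3 asks about the time; cleft (A) focuses "during the recess", which is the time — so Q3 → A.
Mapping: Q1→B, Q2→C, Q3→A.

BCA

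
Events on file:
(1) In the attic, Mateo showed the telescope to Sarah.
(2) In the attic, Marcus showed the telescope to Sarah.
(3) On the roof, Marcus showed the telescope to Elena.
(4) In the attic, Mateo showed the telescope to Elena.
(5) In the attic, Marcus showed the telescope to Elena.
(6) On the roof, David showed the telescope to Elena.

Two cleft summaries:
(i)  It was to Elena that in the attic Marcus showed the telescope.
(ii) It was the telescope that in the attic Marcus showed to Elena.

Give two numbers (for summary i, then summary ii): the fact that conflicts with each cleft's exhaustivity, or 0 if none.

(i): focus "Elena". Looking for same agent, thing, setting (Marcus / the telescope / in the attic) with some other recipient — fact (2) has Sarah there. Refuted.
(ii): focus "the telescope". No fact shares same agent, recipient, setting (Marcus / Elena / in the attic) with a different thing. 0.

2, 0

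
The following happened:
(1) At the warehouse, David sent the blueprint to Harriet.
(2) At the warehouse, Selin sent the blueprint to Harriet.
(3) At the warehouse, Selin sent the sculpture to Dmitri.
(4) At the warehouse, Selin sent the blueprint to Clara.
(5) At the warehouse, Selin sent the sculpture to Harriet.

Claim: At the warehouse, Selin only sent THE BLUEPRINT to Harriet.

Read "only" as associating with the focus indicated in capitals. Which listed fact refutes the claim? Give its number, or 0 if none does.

The capitals mark "the blueprint" as focus. So "only" rules out other things, with the rest (agent = Selin, recipient = Harriet, setting = at the warehouse) as background.
Fact (5) shares the background but differs in thing (the sculpture) — a counterexample.

5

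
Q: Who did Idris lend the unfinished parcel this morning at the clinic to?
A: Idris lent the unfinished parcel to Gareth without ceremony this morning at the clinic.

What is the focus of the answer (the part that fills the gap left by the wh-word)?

to Gareth

The wh-word "who" asks about the recipient.
In the answer, "Idris", "the unfinished parcel", "at the clinic" and "this morning" are given — repeated from the question.
"without ceremony" is also new, but it specifies the manner, which is not what the question asks about — so it is not the focus.
The constituent filling the recipient gap is "to Gareth"; that is the focus.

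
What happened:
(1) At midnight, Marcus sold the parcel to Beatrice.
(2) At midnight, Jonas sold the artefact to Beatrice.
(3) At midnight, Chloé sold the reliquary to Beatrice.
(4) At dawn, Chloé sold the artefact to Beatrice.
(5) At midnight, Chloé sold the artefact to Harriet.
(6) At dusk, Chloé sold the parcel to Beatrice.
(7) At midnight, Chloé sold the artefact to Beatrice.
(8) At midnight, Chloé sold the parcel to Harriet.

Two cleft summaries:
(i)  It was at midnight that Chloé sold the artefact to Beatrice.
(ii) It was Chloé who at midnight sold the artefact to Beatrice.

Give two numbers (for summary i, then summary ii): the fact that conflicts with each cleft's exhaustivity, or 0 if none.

4, 2

Summary (i) focuses "at midnight" (the setting); background Chloé as agent and the artefact as thing and Beatrice as recipient. Fact (4) matches that background with setting = at dawn — refutes (i).
Summary (ii) focuses "Chloé" (the agent); background the artefact as thing and Beatrice as recipient and at midnight as setting. Fact (2) matches that background with agent = Jonas — refutes (ii).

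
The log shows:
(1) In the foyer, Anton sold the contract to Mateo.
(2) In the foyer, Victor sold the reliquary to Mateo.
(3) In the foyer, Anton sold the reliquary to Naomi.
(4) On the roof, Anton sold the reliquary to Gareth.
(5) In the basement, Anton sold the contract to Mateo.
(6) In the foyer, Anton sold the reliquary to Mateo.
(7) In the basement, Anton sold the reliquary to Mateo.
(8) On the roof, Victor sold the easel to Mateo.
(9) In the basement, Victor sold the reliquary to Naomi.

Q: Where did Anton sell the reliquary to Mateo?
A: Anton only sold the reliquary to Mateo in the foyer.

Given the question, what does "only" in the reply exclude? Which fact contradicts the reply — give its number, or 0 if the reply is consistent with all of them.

7

Answering "Where did ...?" puts focus on the setting — here, "in the foyer".
So "only" ranges over settings; the rest (same agent, thing, recipient (Anton / the reliquary / Mateo)) is presupposed.
Fact (7) shares the background with a different setting (in the basement) — counterexample.
(Fact (1) would refute a reading with focus on the thing — but that is not what the question asks.)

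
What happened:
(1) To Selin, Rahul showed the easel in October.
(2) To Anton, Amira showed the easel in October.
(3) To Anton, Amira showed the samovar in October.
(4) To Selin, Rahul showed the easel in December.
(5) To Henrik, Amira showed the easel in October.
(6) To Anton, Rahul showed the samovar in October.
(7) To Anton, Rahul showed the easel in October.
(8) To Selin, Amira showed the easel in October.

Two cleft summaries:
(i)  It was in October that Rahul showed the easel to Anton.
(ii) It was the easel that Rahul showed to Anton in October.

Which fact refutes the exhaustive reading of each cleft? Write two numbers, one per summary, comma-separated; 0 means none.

0, 6

Summary (i) focuses "in October" (the setting); background Rahul as agent and the easel as thing and Anton as recipient. No fact matches that background with a different setting, so 0.
Summary (ii) focuses "the easel" (the thing); background Rahul as agent and Anton as recipient and in October as setting. Fact (6) matches that background with thing = the samovar — refutes (ii).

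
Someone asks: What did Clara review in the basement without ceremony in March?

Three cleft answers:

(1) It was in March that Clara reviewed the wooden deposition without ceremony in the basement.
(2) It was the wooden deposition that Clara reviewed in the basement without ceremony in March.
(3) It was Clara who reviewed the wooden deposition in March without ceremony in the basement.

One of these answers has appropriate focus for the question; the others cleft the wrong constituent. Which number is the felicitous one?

2

The question word "what" targets the direct object.
Option (1) clefts "in March" — the time, not what was asked.
Option (2) clefts "the wooden deposition" — that matches what the question asks about.
Option (3) clefts "Clara" — the subject (agent), not what was asked.
So the congruent reply is (2).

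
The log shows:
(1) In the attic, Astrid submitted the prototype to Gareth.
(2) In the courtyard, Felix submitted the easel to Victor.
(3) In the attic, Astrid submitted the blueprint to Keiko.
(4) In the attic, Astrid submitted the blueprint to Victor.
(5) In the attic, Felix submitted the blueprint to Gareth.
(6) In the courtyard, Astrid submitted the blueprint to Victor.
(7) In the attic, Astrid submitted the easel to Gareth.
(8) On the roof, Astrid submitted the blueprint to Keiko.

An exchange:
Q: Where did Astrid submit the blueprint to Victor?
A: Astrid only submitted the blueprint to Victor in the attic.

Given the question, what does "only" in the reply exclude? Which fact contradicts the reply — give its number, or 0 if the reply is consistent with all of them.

The question "Where did ...?" targets the setting, so in the reply the focus falls on "in the attic".
"Only" then excludes alternative settings while the background — agent = Astrid, thing = the blueprint, recipient = Victor — is held fixed.
Fact (6) keeps agent = Astrid, thing = the blueprint, recipient = Victor but has setting = in the courtyard; that refutes the reply.
(Fact (3) would refute a reading with focus on the recipient — but that is not what the question asks.)

6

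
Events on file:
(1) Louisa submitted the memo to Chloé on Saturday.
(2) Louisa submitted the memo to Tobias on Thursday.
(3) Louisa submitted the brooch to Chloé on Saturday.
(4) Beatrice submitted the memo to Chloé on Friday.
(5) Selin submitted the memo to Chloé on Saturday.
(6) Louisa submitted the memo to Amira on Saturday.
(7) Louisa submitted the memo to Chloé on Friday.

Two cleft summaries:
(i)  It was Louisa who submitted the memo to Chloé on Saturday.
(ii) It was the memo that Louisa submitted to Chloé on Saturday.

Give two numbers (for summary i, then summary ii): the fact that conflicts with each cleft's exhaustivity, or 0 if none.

(i): focus "Louisa". Looking for the memo as thing and Chloé as recipient and on Saturday as setting with some other agent — fact (5) has Selin there. Refuted.
(ii): focus "the memo". Looking for Louisa as agent and Chloé as recipient and on Saturday as setting with some other thing — fact (3) has the brooch there. Refuted.

5, 3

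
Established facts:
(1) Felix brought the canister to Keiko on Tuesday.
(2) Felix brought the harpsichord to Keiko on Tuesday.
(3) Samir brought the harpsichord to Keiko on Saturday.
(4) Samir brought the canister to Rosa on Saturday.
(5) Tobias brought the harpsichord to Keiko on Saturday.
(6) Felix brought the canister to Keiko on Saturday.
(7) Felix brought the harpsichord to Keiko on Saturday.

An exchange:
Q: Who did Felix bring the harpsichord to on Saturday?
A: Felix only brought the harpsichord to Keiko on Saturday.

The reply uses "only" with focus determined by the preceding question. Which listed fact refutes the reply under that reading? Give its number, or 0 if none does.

Answering "Who did ... to ...?" puts focus on the recipient — here, "Keiko".
So "only" ranges over recipients; the rest (Felix as agent and the harpsichord as thing and on Saturday as setting) is presupposed.
No fact keeps Felix as agent and the harpsichord as thing and on Saturday as setting while changing the recipient; every other fact differs on something backgrounded. The reply stands.
(Fact (2) would refute a reading with focus on the setting — but that is not what the question asks.)

0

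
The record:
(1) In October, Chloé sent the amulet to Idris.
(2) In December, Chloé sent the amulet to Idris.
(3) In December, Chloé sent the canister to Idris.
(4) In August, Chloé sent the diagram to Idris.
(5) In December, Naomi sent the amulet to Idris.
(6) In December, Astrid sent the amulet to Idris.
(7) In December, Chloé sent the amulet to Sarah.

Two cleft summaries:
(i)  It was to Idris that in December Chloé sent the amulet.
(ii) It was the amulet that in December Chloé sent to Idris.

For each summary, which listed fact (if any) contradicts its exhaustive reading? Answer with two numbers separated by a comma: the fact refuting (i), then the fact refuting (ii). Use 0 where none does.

(i): focus "Idris". Looking for same agent, thing, setting (Chloé / the amulet / in December) with some other recipient — fact (7) has Sarah there. Refuted.
(ii): focus "the amulet". Looking for same agent, recipient, setting (Chloé / Idris / in December) with some other thing — fact (3) has the canister there. Refuted.

7, 3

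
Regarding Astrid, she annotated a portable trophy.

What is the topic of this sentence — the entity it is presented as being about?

Astrid

The construction explicitly marks "Astrid" as what the sentence is about — the topic.
The remainder of the clause is the comment (what is said about the topic).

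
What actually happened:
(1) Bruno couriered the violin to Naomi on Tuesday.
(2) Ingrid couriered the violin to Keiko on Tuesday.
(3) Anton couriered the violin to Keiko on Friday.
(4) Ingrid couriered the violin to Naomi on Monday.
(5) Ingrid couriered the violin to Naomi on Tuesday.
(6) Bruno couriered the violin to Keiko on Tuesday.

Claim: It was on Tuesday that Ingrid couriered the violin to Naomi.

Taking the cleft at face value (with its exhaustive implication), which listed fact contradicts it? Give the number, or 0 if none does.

Focus of the cleft: "on Tuesday" (the setting). Presupposed background: same agent, thing, recipient (Ingrid / the violin / Naomi).
Exhaustivity: on Tuesday is the only setting satisfying that background.
But fact (4) also has same agent, thing, recipient (Ingrid / the violin / Naomi), with setting = on Monday — so the exhaustive reading fails.

4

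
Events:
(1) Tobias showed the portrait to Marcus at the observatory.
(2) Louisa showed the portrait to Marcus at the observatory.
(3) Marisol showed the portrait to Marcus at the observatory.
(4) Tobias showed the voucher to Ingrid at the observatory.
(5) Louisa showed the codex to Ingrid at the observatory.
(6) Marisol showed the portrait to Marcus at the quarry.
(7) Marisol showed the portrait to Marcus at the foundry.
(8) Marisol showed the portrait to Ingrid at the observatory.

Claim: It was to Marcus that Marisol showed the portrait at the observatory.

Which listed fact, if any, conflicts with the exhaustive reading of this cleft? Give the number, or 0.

The cleft puts "Marcus" in focus and presupposes the open proposition with same agent, thing, setting (Marisol / the portrait / at the observatory).
The exhaustive reading says no other recipient fits that background.
But fact (8) also has same agent, thing, setting (Marisol / the portrait / at the observatory), with recipient = Ingrid — so the exhaustive reading fails.

8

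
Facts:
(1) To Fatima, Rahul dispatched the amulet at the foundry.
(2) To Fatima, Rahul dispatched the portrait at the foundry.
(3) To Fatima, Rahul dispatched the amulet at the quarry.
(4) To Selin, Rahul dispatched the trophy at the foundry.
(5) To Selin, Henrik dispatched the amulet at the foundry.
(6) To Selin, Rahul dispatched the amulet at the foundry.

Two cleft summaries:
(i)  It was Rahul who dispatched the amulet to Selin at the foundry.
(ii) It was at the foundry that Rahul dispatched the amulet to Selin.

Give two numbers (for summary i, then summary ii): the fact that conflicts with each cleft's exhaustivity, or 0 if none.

5, 0

Summary (i) focuses "Rahul" (the agent); background thing = the amulet, recipient = Selin, setting = at the foundry. Fact (5) matches that background with agent = Henrik — refutes (i).
Summary (ii) focuses "at the foundry" (the setting); background agent = Rahul, thing = the amulet, recipient = Selin. No fact matches that background with a different setting, so 0.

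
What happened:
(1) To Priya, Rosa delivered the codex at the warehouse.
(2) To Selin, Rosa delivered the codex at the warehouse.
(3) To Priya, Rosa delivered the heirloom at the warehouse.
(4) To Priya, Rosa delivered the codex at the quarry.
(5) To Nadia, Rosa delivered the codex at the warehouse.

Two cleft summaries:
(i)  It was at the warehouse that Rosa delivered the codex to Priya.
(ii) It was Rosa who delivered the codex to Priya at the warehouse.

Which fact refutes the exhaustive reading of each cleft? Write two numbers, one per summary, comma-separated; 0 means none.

4, 0

(i): focus "at the warehouse". Looking for same agent, thing, recipient (Rosa / the codex / Priya) with some other setting — fact (4) has at the quarry there. Refuted.
(ii): focus "Rosa". No fact shares same thing, recipient, setting (the codex / Priya / at the warehouse) with a different agent. 0.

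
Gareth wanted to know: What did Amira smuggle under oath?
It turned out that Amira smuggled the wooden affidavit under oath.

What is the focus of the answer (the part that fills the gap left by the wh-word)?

The wh-word "what" asks about the direct object.
In the answer, "Amira" and "under oath" are given — repeated from the question.
The constituent filling the direct object gap is "the wooden affidavit"; that is the focus and would carry nuclear stress.

the wooden affidavit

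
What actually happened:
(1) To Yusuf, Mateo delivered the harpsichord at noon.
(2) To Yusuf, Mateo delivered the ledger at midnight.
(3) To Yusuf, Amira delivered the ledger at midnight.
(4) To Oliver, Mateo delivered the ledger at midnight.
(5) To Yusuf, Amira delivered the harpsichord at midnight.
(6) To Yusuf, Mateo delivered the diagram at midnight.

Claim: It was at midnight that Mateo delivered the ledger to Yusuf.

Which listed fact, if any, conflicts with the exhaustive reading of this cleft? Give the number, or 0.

0

Focus of the cleft: "at midnight" (the setting). Presupposed background: same agent, thing, recipient (Mateo / the ledger / Yusuf).
Exhaustivity: at midnight is the only setting satisfying that background.
No listed fact matches the background with a different setting. Exhaustivity holds.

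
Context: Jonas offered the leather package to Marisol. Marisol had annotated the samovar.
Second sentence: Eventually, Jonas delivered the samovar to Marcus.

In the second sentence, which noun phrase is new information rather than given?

Marcus

"Jonas" and "the samovar" in the second sentence are given — already mentioned in the context.
"Marcus" has no antecedent in the context; it is discourse-new.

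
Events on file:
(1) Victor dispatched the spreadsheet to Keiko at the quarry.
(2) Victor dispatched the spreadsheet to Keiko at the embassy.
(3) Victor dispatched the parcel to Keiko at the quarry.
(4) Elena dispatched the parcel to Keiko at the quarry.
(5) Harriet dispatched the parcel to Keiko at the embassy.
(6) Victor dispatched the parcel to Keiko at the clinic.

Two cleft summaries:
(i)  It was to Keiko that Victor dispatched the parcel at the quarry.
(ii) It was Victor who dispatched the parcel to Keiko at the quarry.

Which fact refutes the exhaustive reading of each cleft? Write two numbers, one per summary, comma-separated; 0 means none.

0, 4

Summary (i) focuses "Keiko" (the recipient); background agent = Victor, thing = the parcel, setting = at the quarry. No fact matches that background with a different recipient, so 0.
Summary (ii) focuses "Victor" (the agent); background thing = the parcel, recipient = Keiko, setting = at the quarry. Fact (4) matches that background with agent = Elena — refutes (ii).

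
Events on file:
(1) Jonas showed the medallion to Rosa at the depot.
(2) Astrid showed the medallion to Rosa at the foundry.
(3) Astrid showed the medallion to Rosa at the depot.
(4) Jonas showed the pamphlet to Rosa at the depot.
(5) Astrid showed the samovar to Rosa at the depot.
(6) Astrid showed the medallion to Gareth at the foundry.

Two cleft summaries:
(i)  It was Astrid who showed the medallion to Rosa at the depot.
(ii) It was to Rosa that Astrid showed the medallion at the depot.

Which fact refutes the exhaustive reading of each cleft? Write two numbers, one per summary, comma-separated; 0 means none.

(i): focus "Astrid". Looking for same thing, recipient, setting (the medallion / Rosa / at the depot) with some other agent — fact (1) has Jonas there. Refuted.
(ii): focus "Rosa". No fact shares same agent, thing, setting (Astrid / the medallion / at the depot) with a different recipient. 0.

1, 0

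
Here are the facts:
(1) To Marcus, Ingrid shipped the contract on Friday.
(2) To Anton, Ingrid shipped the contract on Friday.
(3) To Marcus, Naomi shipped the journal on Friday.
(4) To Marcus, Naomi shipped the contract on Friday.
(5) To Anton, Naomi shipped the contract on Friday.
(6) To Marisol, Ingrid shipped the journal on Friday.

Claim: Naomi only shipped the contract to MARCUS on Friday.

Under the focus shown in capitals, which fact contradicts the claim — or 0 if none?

Focus (in capitals) is "Marcus" — the recipient. "Only" excludes alternative recipients while holding fixed same agent, thing, setting (Naomi / the contract / on Friday).
Fact (5) shares the background but differs in recipient (Anton) — a counterexample.

5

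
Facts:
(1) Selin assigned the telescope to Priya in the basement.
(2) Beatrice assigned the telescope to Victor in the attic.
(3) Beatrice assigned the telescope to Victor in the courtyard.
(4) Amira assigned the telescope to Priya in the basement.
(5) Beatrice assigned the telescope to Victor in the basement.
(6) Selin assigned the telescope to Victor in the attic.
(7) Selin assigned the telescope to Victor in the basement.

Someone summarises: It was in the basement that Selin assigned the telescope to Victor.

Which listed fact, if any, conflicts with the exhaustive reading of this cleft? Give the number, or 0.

The cleft puts "in the basement" in focus and presupposes the open proposition with Selin as agent and the telescope as thing and Victor as recipient.
The exhaustive reading says no other setting fits that background.
Fact (6) shares the background but with setting = in the attic; exhaustivity is violated.

6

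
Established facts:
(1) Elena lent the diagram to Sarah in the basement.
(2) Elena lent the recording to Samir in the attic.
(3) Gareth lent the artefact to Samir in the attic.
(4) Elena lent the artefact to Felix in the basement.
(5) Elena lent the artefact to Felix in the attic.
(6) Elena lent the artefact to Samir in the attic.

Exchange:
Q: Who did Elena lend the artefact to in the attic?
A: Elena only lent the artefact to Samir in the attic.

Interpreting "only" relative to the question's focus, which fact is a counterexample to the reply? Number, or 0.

5

The question "Who did ... to ...?" targets the recipient, so in the reply the focus falls on "Samir".
"Only" then excludes alternative recipients while the background — Elena as agent and the artefact as thing and in the attic as setting — is held fixed.
Fact (5) keeps Elena as agent and the artefact as thing and in the attic as setting but has recipient = Felix; that refutes the reply.
(Fact (2) would refute a reading with focus on the thing — but that is not what the question asks.)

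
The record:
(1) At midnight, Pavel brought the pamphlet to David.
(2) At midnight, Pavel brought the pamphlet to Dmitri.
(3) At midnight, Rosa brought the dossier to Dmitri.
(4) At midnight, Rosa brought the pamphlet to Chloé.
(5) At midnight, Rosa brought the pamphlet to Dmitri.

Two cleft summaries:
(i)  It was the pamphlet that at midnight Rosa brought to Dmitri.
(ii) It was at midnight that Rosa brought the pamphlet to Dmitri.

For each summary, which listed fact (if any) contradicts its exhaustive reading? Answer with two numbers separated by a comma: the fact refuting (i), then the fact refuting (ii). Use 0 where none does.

(i): focus "the pamphlet". Looking for agent = Rosa, recipient = Dmitri, setting = at midnight with some other thing — fact (3) has the dossier there. Refuted.
(ii): focus "at midnight". No fact shares agent = Rosa, thing = the pamphlet, recipient = Dmitri with a different setting. 0.

3, 0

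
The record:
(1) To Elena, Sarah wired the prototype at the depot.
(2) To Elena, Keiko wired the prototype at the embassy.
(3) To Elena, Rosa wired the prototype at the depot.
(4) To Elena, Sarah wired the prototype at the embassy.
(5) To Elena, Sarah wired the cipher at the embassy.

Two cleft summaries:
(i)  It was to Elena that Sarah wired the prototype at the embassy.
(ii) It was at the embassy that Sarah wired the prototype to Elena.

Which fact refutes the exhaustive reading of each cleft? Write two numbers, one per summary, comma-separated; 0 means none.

0, 1

Summary (i) focuses "Elena" (the recipient); background Sarah as agent and the prototype as thing and at the embassy as setting. No fact matches that background with a different recipient, so 0.
Summary (ii) focuses "at the embassy" (the setting); background Sarah as agent and the prototype as thing and Elena as recipient. Fact (1) matches that background with setting = at the depot — refutes (ii).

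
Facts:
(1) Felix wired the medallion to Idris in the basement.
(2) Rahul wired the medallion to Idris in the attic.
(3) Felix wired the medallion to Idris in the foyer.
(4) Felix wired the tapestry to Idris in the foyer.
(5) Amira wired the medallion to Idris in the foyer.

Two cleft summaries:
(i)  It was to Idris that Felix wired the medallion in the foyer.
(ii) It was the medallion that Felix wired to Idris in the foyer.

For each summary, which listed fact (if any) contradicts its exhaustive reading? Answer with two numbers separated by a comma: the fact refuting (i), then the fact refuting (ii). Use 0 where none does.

(i): focus "Idris". No fact shares Felix as agent and the medallion as thing and in the foyer as setting with a different recipient. 0.
(ii): focus "the medallion". Looking for Felix as agent and Idris as recipient and in the foyer as setting with some other thing — fact (4) has the tapestry there. Refuted.

0, 4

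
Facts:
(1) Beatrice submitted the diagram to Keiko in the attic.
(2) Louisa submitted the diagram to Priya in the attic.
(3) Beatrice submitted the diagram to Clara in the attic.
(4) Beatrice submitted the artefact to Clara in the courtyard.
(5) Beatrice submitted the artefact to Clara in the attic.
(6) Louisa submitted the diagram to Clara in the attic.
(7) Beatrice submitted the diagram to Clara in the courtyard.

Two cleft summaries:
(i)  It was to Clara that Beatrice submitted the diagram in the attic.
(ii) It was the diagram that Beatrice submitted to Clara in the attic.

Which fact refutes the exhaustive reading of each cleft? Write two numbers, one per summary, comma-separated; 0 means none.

1, 5

Summary (i) focuses "Clara" (the recipient); background Beatrice as agent and the diagram as thing and in the attic as setting. Fact (1) matches that background with recipient = Keiko — refutes (i).
Summary (ii) focuses "the diagram" (the thing); background Beatrice as agent and Clara as recipient and in the attic as setting. Fact (5) matches that background with thing = the artefact — refutes (ii).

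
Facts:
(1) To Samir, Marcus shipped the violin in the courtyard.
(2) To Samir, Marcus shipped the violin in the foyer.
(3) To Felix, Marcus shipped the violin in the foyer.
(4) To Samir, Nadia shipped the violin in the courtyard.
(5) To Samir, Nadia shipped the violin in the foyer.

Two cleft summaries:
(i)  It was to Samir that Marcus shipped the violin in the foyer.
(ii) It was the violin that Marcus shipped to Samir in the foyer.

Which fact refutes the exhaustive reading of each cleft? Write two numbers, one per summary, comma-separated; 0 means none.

3, 0

Summary (i) focuses "Samir" (the recipient); background agent = Marcus, thing = the violin, setting = in the foyer. Fact (3) matches that background with recipient = Felix — refutes (i).
Summary (ii) focuses "the violin" (the thing); background agent = Marcus, recipient = Samir, setting = in the foyer. No fact matches that background with a different thing, so 0.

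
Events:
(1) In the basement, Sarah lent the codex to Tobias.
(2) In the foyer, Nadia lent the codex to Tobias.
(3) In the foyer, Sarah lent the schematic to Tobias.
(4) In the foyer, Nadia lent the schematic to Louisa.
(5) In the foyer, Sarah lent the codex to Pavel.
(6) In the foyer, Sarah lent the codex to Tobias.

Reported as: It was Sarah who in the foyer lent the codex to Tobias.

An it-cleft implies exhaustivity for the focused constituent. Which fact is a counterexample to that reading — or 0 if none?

2

The cleft puts "Sarah" in focus and presupposes the open proposition with same thing, recipient, setting (the codex / Tobias / in the foyer).
The exhaustive reading says no other agent fits that background.
But fact (2) also has same thing, recipient, setting (the codex / Tobias / in the foyer), with agent = Nadia — so the exhaustive reading fails.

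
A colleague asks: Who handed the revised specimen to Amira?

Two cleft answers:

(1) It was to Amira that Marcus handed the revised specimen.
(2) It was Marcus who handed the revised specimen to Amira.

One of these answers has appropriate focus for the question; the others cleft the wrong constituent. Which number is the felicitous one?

The question word "who" targets the subject (agent).
Option (1) clefts "to Amira" — the recipient, not what was asked.
Option (2) clefts "Marcus" — that matches what the question asks about.
So the congruent reply is (2).

2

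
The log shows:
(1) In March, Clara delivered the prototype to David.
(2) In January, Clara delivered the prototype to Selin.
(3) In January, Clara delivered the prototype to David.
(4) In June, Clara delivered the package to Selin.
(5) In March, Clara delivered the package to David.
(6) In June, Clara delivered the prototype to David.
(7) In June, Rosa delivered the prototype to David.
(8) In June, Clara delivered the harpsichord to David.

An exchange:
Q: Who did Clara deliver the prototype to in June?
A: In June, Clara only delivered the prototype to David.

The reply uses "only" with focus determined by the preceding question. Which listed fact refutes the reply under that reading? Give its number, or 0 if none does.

Answering "Who did ... to ...?" puts focus on the recipient — here, "David".
So "only" ranges over recipients; the rest (agent = Clara, thing = the prototype, setting = in June) is presupposed.
No listed fact shares that background with another recipient. Nothing contradicts the reply.
(Fact (1) would refute a reading with focus on the setting — but that is not what the question asks.)

0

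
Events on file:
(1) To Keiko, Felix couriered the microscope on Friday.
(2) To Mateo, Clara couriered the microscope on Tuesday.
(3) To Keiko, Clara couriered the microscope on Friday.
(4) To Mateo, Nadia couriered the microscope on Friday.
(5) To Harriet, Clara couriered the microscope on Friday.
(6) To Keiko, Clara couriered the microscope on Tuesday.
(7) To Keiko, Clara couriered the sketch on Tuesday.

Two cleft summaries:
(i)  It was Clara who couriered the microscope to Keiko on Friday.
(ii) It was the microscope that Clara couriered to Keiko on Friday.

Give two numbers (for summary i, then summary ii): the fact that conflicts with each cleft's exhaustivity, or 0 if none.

Summary (i) focuses "Clara" (the agent); background same thing, recipient, setting (the microscope / Keiko / on Friday). Fact (1) matches that background with agent = Felix — refutes (i).
Summary (ii) focuses "the microscope" (the thing); background same agent, recipient, setting (Clara / Keiko / on Friday). No fact matches that background with a different thing, so 0.

1, 0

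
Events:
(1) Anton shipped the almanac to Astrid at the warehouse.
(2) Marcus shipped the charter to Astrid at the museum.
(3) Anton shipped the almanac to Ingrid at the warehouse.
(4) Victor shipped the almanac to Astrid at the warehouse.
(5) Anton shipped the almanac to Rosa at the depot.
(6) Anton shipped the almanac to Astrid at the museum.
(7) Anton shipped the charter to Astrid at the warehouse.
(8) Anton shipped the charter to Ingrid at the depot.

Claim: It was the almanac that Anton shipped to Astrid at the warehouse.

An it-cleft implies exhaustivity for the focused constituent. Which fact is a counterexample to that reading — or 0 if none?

7

Focus of the cleft: "the almanac" (the thing). Presupposed background: agent = Anton, recipient = Astrid, setting = at the warehouse.
The exhaustive reading says no other thing fits that background.
But fact (7) also has agent = Anton, recipient = Astrid, setting = at the warehouse, with thing = the charter — so the exhaustive reading fails.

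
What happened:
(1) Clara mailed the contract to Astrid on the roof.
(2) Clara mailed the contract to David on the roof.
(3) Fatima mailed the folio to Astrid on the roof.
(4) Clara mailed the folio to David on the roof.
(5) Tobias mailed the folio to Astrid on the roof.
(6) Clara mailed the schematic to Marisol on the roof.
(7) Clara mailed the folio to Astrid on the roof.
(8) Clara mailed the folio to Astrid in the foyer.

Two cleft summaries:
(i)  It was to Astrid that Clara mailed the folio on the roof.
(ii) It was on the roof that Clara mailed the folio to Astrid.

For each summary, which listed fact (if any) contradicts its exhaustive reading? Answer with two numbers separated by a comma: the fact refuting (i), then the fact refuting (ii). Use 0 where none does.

4, 8

(i): focus "Astrid". Looking for same agent, thing, setting (Clara / the folio / on the roof) with some other recipient — fact (4) has David there. Refuted.
(ii): focus "on the roof". Looking for same agent, thing, recipient (Clara / the folio / Astrid) with some other setting — fact (8) has in the foyer there. Refuted.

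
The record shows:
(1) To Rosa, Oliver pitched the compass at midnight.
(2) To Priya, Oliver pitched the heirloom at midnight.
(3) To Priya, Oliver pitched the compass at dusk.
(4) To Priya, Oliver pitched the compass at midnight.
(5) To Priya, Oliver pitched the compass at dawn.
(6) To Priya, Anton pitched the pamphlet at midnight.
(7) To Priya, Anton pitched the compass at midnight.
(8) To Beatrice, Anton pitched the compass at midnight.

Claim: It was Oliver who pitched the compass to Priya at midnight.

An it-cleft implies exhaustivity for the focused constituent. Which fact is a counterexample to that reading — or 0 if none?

Focus of the cleft: "Oliver" (the agent). Presupposed background: same thing, recipient, setting (the compass / Priya / at midnight).
Exhaustivity: Oliver is the only agent satisfying that background.
Fact (7) shares the background but with agent = Anton; exhaustivity is violated.

7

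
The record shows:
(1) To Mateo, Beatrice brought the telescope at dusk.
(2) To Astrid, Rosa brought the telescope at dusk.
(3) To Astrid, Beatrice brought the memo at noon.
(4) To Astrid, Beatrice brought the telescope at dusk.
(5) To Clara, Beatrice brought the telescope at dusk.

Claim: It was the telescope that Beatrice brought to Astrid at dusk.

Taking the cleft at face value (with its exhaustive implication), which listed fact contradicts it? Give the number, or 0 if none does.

0

The cleft puts "the telescope" in focus and presupposes the open proposition with same agent, recipient, setting (Beatrice / Astrid / at dusk).
Exhaustivity: the telescope is the only thing satisfying that background.
No listed fact matches the background with a different thing. Exhaustivity holds.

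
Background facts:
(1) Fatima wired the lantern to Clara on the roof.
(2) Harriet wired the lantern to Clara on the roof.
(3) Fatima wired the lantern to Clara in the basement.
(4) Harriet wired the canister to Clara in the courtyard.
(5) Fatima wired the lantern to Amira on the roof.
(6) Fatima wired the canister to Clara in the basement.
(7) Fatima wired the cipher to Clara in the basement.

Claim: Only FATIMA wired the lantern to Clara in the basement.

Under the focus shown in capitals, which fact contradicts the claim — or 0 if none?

Focus (in capitals) is "Fatima" — the agent. "Only" excludes alternative agents while holding fixed the lantern as thing and Clara as recipient and in the basement as setting.
Every other fact changes something in the background, not just the agent. Nothing refutes the claim.

0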